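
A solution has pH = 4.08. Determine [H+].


[H+] = 10^(-pH)
[H+] = 10^(-4.08)
[H+] = 8.318e-05 M

8.318e-05 M


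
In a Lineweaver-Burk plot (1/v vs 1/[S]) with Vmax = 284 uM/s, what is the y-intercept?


y-intercept = 1/Vmax
= 1/284
= 0.0035 s/uM

0.0035 s/uM


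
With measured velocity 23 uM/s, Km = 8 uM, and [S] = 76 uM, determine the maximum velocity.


Vmax = v * (Km + [S]) / [S]
Vmax = 23 * (8 + 76) / 76
Vmax = 25.4211 uM/s

25.4211 uM/s


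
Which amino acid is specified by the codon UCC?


Standard genetic code lookup.
Codon UCC -> Ser

Ser


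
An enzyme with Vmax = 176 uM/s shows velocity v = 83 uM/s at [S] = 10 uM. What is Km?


Km = [S] * (Vmax - v) / v
Km = 10 * (176 - 83) / 83
Km = 11.2048 uM

11.2048 uM


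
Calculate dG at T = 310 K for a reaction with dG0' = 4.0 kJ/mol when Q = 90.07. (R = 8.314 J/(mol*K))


dG = dG0' + RT * ln(Q) / 1000
dG = 4.0 + 8.314 * 310 * ln(90.07) / 1000
dG = 15.5995 kJ/mol

15.5995 kJ/mol


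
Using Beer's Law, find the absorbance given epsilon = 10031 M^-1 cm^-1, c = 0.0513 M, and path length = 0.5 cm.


A = epsilon * c * l
A = 10031 * 0.0513 * 0.5
A = 257.2951

257.2951


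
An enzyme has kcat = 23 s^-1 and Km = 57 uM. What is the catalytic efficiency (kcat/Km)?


Catalytic efficiency = kcat / Km
= 23 / 57
= 0.4035 uM^-1*s^-1

0.4035 uM^-1*s^-1


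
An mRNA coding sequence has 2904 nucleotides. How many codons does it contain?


codons = nucleotides / 3
codons = 2904 / 3 = 968

968


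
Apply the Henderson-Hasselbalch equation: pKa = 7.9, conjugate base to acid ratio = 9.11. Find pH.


pH = pKa + log10([A-]/[HA])
pH = 7.9 + log10(9.11)
pH = 8.8595

8.8595


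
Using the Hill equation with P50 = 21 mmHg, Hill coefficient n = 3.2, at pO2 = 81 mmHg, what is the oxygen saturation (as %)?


Y = pO2^n / (P50^n + pO2^n)
Y = 81^3.2 / (21^3.2 + 81^3.2)
Y = 98.69%

98.69%


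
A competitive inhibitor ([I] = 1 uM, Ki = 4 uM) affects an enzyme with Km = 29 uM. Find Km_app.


Km_app = Km * (1 + [I]/Ki)
Km_app = 29 * (1 + 1/4)
Km_app = 36.25 uM

36.25 uM


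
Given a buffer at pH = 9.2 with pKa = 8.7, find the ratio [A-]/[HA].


[A-]/[HA] = 10^(pH - pKa)
= 10^(9.2 - 8.7)
= 3.1623

3.1623


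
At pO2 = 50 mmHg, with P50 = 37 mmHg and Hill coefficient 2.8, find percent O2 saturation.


Y = pO2^n / (P50^n + pO2^n)
Y = 50^2.8 / (37^2.8 + 50^2.8)
Y = 69.91%

69.91%


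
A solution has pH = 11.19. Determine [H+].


[H+] = 10^(-pH)
[H+] = 10^(-11.19)
[H+] = 6.457e-12 M

6.457e-12 M


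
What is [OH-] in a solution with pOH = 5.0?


[OH-] = 10^(-pOH)
[OH-] = 10^(-5.0)
[OH-] = 1.000e-05 M

1.000e-05 M


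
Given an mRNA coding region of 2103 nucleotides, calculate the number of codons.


codons = nucleotides / 3
codons = 2103 / 3 = 701

701


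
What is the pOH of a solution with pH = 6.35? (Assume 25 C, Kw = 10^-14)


pOH = 14 - pH
pOH = 14 - 6.35
pOH = 7.65

7.65


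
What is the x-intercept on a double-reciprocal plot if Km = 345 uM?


x-intercept = -1/Km
= -1/345
= -0.0029 1/uM

-0.0029 1/uM


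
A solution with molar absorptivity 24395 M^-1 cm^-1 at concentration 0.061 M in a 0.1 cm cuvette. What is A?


A = epsilon * c * l
A = 24395 * 0.061 * 0.1
A = 148.8095

148.8095


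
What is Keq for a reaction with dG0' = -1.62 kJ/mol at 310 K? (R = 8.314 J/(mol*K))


Keq = exp(-dG0 * 1000 / (R * T))
Keq = exp(-(-1.62) * 1000 / (8.314 * 310))
Keq = 1.8749

1.8749


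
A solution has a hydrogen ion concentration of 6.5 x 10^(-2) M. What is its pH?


pH = -log10([H+])
pH = -log10(6.5 x 10^(-2))
pH = 1.1871

1.1871


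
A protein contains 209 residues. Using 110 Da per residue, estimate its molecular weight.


MW = n_residues * 110 Da
MW = 209 * 110
MW = 22990 Da

22990 Da


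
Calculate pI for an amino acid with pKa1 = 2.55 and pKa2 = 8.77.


pI = (pKa1 + pKa2) / 2
pI = (2.55 + 8.77) / 2
pI = 5.66

5.66


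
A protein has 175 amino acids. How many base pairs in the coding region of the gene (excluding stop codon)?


Each amino acid = 1 codon = 3 bp
bp = 175 * 3 = 525 bp

525 bp


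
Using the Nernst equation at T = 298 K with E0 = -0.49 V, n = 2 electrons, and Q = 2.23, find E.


E = E0 - (RT/nF) * ln(Q)
E = -0.49 - (8.314 * 298 / (2 * 96485)) * ln(2.23)
E = -0.5003 V

-0.5003 V


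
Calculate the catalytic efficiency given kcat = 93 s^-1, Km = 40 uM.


Catalytic efficiency = kcat / Km
= 93 / 40
= 2.325 uM^-1*s^-1

2.325 uM^-1*s^-1


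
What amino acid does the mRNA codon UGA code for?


Standard genetic code lookup.
Codon UGA -> Stop

Stop


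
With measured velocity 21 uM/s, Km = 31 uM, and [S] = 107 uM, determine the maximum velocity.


Vmax = v * (Km + [S]) / [S]
Vmax = 21 * (31 + 107) / 107
Vmax = 27.0841 uM/s

27.0841 uM/s


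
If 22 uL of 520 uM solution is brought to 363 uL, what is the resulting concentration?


C2 = C1 * V1 / V2
C2 = 520 * 22 / 363
C2 = 31.5152 uM

31.5152 uM


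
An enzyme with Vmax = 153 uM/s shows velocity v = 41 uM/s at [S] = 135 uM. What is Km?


Km = [S] * (Vmax - v) / v
Km = 135 * (153 - 41) / 41
Km = 368.7805 uM

368.7805 uM


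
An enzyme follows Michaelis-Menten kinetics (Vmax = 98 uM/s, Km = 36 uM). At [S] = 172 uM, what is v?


v = Vmax * [S] / (Km + [S])
v = 98 * 172 / (36 + 172)
v = 81.0385 uM/s

81.0385 uM/s


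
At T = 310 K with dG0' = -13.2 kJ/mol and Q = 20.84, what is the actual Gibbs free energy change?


dG = dG0' + RT * ln(Q) / 1000
dG = -13.2 + 8.314 * 310 * ln(20.84) / 1000
dG = -5.3729 kJ/mol

-5.3729 kJ/mol


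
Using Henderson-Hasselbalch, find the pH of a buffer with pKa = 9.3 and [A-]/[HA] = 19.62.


pH = pKa + log10([A-]/[HA])
pH = 9.3 + log10(19.62)
pH = 10.5927

10.5927


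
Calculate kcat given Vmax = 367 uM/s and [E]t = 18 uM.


kcat = Vmax / [E]t
kcat = 367 / 18
kcat = 20.3889 s^-1

20.3889 s^-1


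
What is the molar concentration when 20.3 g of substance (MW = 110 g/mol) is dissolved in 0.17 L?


C = (mass / MW) / volume
C = (20.3 / 110) / 0.17
C = 1.0856 M

1.0856 M


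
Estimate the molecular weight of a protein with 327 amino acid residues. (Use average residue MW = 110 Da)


MW = n_residues * 110 Da
MW = 327 * 110
MW = 35970 Da

35970 Da


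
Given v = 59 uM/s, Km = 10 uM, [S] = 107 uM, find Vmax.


Vmax = v * (Km + [S]) / [S]
Vmax = 59 * (10 + 107) / 107
Vmax = 64.514 uM/s

64.514 uM/s


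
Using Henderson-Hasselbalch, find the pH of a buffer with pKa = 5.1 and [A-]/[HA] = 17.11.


pH = pKa + log10([A-]/[HA])
pH = 5.1 + log10(17.11)
pH = 6.3333

6.3333


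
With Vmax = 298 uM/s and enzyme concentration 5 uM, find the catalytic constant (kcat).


kcat = Vmax / [E]t
kcat = 298 / 5
kcat = 59.6 s^-1

59.6 s^-1


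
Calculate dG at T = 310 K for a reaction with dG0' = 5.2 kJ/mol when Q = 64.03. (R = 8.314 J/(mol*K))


dG = dG0' + RT * ln(Q) / 1000
dG = 5.2 + 8.314 * 310 * ln(64.03) / 1000
dG = 15.9201 kJ/mol

15.9201 kJ/mol


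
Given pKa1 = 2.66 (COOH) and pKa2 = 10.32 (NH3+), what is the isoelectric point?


pI = (pKa1 + pKa2) / 2
pI = (2.66 + 10.32) / 2
pI = 6.49

6.49


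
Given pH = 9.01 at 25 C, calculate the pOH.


pOH = 14 - pH
pOH = 14 - 9.01
pOH = 4.99

4.99


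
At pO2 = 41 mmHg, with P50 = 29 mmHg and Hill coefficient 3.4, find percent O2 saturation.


Y = pO2^n / (P50^n + pO2^n)
Y = 41^3.4 / (29^3.4 + 41^3.4)
Y = 76.45%

76.45%


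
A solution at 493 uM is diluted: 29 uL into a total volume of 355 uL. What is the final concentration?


C2 = C1 * V1 / V2
C2 = 493 * 29 / 355
C2 = 40.2732 uM

40.2732 uM


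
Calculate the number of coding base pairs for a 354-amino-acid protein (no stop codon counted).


Each amino acid = 1 codon = 3 bp
bp = 354 * 3 = 1062 bp

1062 bp


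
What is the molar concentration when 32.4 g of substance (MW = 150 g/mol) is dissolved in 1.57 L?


C = (mass / MW) / volume
C = (32.4 / 150) / 1.57
C = 0.1376 M

0.1376 M


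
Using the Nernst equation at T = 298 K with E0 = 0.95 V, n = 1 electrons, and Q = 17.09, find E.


E = E0 - (RT/nF) * ln(Q)
E = 0.95 - (8.314 * 298 / (1 * 96485)) * ln(17.09)
E = 0.8771 V

0.8771 V


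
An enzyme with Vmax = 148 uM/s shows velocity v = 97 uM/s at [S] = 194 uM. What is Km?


Km = [S] * (Vmax - v) / v
Km = 194 * (148 - 97) / 97
Km = 102.0 uM

102.0 uM


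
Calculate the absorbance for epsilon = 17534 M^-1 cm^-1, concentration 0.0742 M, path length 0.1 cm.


A = epsilon * c * l
A = 17534 * 0.0742 * 0.1
A = 130.1023

130.1023


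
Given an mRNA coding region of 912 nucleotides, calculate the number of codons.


codons = nucleotides / 3
codons = 912 / 3 = 304

304


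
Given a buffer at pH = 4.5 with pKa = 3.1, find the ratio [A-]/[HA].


[A-]/[HA] = 10^(pH - pKa)
= 10^(4.5 - 3.1)
= 25.1189

25.1189


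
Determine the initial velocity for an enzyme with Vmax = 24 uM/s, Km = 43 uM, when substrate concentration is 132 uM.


v = Vmax * [S] / (Km + [S])
v = 24 * 132 / (43 + 132)
v = 18.1029 uM/s

18.1029 uM/s


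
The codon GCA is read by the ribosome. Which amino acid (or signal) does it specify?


Standard genetic code lookup.
Codon GCA -> Ala

Ala


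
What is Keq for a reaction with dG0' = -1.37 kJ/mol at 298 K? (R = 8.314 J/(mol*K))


Keq = exp(-dG0 * 1000 / (R * T))
Keq = exp(-(-1.37) * 1000 / (8.314 * 298))
Keq = 1.7384

1.7384


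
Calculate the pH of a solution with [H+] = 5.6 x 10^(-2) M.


pH = -log10([H+])
pH = -log10(5.6 x 10^(-2))
pH = 1.2518

1.2518


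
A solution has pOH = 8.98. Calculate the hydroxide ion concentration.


[OH-] = 10^(-pOH)
[OH-] = 10^(-8.98)
[OH-] = 1.047e-09 M

1.047e-09 M


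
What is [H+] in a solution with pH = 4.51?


[H+] = 10^(-pH)
[H+] = 10^(-4.51)
[H+] = 3.090e-05 M

3.090e-05 M


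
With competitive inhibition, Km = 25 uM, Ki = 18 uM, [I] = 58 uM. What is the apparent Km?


Km_app = Km * (1 + [I]/Ki)
Km_app = 25 * (1 + 58/18)
Km_app = 105.5556 uM

105.5556 uM


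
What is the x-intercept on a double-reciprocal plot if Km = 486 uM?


x-intercept = -1/Km
= -1/486
= -0.0021 1/uM

-0.0021 1/uM


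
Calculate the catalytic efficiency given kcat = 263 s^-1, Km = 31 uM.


Catalytic efficiency = kcat / Km
= 263 / 31
= 8.4839 uM^-1*s^-1

8.4839 uM^-1*s^-1


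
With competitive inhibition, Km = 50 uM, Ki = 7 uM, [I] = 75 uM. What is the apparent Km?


Km_app = Km * (1 + [I]/Ki)
Km_app = 50 * (1 + 75/7)
Km_app = 585.7143 uM

585.7143 uM


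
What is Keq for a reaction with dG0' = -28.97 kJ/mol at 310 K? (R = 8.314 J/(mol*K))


Keq = exp(-dG0 * 1000 / (R * T))
Keq = exp(-(-28.97) * 1000 / (8.314 * 310))
Keq = 76135.58

76135.58


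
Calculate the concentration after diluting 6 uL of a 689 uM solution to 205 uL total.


C2 = C1 * V1 / V2
C2 = 689 * 6 / 205
C2 = 20.1659 uM

20.1659 uM


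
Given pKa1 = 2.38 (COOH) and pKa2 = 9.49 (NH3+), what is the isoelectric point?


pI = (pKa1 + pKa2) / 2
pI = (2.38 + 9.49) / 2
pI = 5.935

5.935


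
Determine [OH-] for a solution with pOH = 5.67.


[OH-] = 10^(-pOH)
[OH-] = 10^(-5.67)
[OH-] = 2.138e-06 M

2.138e-06 M


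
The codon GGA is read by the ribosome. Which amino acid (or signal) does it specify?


Standard genetic code lookup.
Codon GGA -> Gly

Gly


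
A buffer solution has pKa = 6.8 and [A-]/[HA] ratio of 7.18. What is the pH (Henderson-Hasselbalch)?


pH = pKa + log10([A-]/[HA])
pH = 6.8 + log10(7.18)
pH = 7.6561

7.6561


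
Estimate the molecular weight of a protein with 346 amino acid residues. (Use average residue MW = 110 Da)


MW = n_residues * 110 Da
MW = 346 * 110
MW = 38060 Da

38060 Da


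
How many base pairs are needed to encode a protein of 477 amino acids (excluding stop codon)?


Each amino acid = 1 codon = 3 bp
bp = 477 * 3 = 1431 bp

1431 bp


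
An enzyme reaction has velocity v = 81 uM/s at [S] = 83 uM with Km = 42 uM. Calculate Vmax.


Vmax = v * (Km + [S]) / [S]
Vmax = 81 * (42 + 83) / 83
Vmax = 121.988 uM/s

121.988 uM/s


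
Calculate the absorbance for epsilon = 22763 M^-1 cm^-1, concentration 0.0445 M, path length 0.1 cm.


A = epsilon * c * l
A = 22763 * 0.0445 * 0.1
A = 101.2953

101.2953


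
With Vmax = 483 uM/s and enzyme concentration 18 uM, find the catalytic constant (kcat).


kcat = Vmax / [E]t
kcat = 483 / 18
kcat = 26.8333 s^-1

26.8333 s^-1


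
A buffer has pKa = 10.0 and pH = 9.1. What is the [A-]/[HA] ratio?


[A-]/[HA] = 10^(pH - pKa)
= 10^(9.1 - 10.0)
= 0.1259

0.1259


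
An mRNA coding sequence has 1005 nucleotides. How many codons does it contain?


codons = nucleotides / 3
codons = 1005 / 3 = 335

335


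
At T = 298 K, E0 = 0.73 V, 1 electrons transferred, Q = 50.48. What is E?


E = E0 - (RT/nF) * ln(Q)
E = 0.73 - (8.314 * 298 / (1 * 96485)) * ln(50.48)
E = 0.6293 V

0.6293 V


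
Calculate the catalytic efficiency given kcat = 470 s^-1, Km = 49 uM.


Catalytic efficiency = kcat / Km
= 470 / 49
= 9.5918 uM^-1*s^-1

9.5918 uM^-1*s^-1


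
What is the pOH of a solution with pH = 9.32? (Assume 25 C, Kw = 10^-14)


pOH = 14 - pH
pOH = 14 - 9.32
pOH = 4.68

4.68


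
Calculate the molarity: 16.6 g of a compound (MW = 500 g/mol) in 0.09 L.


C = (mass / MW) / volume
C = (16.6 / 500) / 0.09
C = 0.3689 M

0.3689 M


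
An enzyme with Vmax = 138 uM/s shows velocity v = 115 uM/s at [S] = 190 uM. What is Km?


Km = [S] * (Vmax - v) / v
Km = 190 * (138 - 115) / 115
Km = 38.0 uM

38.0 uM


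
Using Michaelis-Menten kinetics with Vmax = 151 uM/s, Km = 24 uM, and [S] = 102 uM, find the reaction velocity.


v = Vmax * [S] / (Km + [S])
v = 151 * 102 / (24 + 102)
v = 122.2381 uM/s

122.2381 uM/s


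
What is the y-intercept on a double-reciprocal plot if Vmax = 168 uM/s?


y-intercept = 1/Vmax
= 1/168
= 0.006 s/uM

0.006 s/uM


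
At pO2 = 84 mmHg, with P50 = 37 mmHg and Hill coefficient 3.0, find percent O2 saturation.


Y = pO2^n / (P50^n + pO2^n)
Y = 84^3.0 / (37^3.0 + 84^3.0)
Y = 92.13%

92.13%


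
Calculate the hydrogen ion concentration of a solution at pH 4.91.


[H+] = 10^(-pH)
[H+] = 10^(-4.91)
[H+] = 1.230e-05 M

1.230e-05 M


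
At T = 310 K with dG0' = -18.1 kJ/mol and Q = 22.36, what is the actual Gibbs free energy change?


dG = dG0' + RT * ln(Q) / 1000
dG = -18.1 + 8.314 * 310 * ln(22.36) / 1000
dG = -10.0915 kJ/mol

-10.0915 kJ/mol


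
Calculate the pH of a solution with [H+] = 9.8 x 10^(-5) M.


pH = -log10([H+])
pH = -log10(9.8 x 10^(-5))
pH = 4.0088

4.0088


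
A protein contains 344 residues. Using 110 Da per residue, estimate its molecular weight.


MW = n_residues * 110 Da
MW = 344 * 110
MW = 37840 Da

37840 Da


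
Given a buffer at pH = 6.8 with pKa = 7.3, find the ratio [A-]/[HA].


[A-]/[HA] = 10^(pH - pKa)
= 10^(6.8 - 7.3)
= 0.3162

0.3162


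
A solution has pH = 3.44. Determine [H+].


[H+] = 10^(-pH)
[H+] = 10^(-3.44)
[H+] = 3.631e-04 M

3.631e-04 M


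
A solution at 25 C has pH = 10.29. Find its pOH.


pOH = 14 - pH
pOH = 14 - 10.29
pOH = 3.71

3.71


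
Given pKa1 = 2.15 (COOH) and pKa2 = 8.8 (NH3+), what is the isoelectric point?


pI = (pKa1 + pKa2) / 2
pI = (2.15 + 8.8) / 2
pI = 5.475

5.475


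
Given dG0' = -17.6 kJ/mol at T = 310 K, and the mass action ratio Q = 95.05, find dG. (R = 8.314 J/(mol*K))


dG = dG0' + RT * ln(Q) / 1000
dG = -17.6 + 8.314 * 310 * ln(95.05) / 1000
dG = -5.8618 kJ/mol

-5.8618 kJ/mol


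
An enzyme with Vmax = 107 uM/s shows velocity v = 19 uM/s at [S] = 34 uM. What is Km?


Km = [S] * (Vmax - v) / v
Km = 34 * (107 - 19) / 19
Km = 157.4737 uM

157.4737 uM


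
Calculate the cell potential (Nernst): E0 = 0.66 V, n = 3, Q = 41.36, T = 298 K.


E = E0 - (RT/nF) * ln(Q)
E = 0.66 - (8.314 * 298 / (3 * 96485)) * ln(41.36)
E = 0.6281 V

0.6281 V


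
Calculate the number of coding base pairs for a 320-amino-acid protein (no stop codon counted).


Each amino acid = 1 codon = 3 bp
bp = 320 * 3 = 960 bp

960 bp


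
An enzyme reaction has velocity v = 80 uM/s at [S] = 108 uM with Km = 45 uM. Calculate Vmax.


Vmax = v * (Km + [S]) / [S]
Vmax = 80 * (45 + 108) / 108
Vmax = 113.3333 uM/s

113.3333 uM/s


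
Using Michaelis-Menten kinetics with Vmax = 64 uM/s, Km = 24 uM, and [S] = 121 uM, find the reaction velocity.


v = Vmax * [S] / (Km + [S])
v = 64 * 121 / (24 + 121)
v = 53.4069 uM/s

53.4069 uM/s


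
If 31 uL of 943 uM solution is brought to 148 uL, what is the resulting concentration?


C2 = C1 * V1 / V2
C2 = 943 * 31 / 148
C2 = 197.5203 uM

197.5203 uM


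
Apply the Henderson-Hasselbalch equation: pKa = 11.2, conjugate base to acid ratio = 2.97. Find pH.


pH = pKa + log10([A-]/[HA])
pH = 11.2 + log10(2.97)
pH = 11.6728

11.6728


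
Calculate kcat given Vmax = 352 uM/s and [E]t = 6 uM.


kcat = Vmax / [E]t
kcat = 352 / 6
kcat = 58.6667 s^-1

58.6667 s^-1


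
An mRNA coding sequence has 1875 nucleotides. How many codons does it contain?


codons = nucleotides / 3
codons = 1875 / 3 = 625

625


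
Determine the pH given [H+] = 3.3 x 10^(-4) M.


pH = -log10([H+])
pH = -log10(3.3 x 10^(-4))
pH = 3.4815

3.4815


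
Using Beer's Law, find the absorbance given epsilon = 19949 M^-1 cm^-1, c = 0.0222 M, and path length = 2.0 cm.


A = epsilon * c * l
A = 19949 * 0.0222 * 2.0
A = 885.7356

885.7356


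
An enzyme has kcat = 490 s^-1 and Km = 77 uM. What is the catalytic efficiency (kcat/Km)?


Catalytic efficiency = kcat / Km
= 490 / 77
= 6.3636 uM^-1*s^-1

6.3636 uM^-1*s^-1


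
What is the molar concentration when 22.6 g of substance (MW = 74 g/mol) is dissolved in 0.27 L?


C = (mass / MW) / volume
C = (22.6 / 74) / 0.27
C = 1.1311 M

1.1311 M


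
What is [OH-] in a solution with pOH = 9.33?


[OH-] = 10^(-pOH)
[OH-] = 10^(-9.33)
[OH-] = 4.677e-10 M

4.677e-10 M


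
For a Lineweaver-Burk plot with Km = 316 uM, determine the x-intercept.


x-intercept = -1/Km
= -1/316
= -0.0032 1/uM

-0.0032 1/uM


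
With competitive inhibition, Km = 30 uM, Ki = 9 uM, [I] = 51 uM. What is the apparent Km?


Km_app = Km * (1 + [I]/Ki)
Km_app = 30 * (1 + 51/9)
Km_app = 200.0 uM

200.0 uM


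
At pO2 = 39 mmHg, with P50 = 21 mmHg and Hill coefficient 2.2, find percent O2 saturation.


Y = pO2^n / (P50^n + pO2^n)
Y = 39^2.2 / (21^2.2 + 39^2.2)
Y = 79.61%

79.61%


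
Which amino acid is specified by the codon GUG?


Standard genetic code lookup.
Codon GUG -> Val

Val


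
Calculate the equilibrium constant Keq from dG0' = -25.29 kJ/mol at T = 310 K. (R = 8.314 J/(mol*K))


Keq = exp(-dG0 * 1000 / (R * T))
Keq = exp(-(-25.29) * 1000 / (8.314 * 310))
Keq = 18259.5276

18259.5276


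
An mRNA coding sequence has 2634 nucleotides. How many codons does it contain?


codons = nucleotides / 3
codons = 2634 / 3 = 878

878


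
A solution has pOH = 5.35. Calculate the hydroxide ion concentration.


[OH-] = 10^(-pOH)
[OH-] = 10^(-5.35)
[OH-] = 4.467e-06 M

4.467e-06 M


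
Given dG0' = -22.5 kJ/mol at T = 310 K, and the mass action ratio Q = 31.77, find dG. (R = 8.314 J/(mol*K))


dG = dG0' + RT * ln(Q) / 1000
dG = -22.5 + 8.314 * 310 * ln(31.77) / 1000
dG = -13.5862 kJ/mol

-13.5862 kJ/mol


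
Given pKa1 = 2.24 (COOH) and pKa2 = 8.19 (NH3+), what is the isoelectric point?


pI = (pKa1 + pKa2) / 2
pI = (2.24 + 8.19) / 2
pI = 5.215

5.215


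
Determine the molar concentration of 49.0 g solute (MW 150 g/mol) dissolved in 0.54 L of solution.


C = (mass / MW) / volume
C = (49.0 / 150) / 0.54
C = 0.6049 M

0.6049 M


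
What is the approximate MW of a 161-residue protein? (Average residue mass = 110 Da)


MW = n_residues * 110 Da
MW = 161 * 110
MW = 17710 Da

17710 Da


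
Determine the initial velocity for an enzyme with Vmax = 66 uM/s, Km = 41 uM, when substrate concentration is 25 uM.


v = Vmax * [S] / (Km + [S])
v = 66 * 25 / (41 + 25)
v = 25.0 uM/s

25.0 uM/s


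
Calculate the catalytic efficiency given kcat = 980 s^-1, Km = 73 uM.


Catalytic efficiency = kcat / Km
= 980 / 73
= 13.4247 uM^-1*s^-1

13.4247 uM^-1*s^-1


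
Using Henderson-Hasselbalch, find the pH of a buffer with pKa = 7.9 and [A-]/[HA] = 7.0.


pH = pKa + log10([A-]/[HA])
pH = 7.9 + log10(7.0)
pH = 8.7451

8.7451


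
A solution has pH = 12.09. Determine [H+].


[H+] = 10^(-pH)
[H+] = 10^(-12.09)
[H+] = 8.128e-13 M

8.128e-13 M


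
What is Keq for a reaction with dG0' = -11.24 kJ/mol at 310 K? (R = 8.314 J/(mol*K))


Keq = exp(-dG0 * 1000 / (R * T))
Keq = exp(-(-11.24) * 1000 / (8.314 * 310))
Keq = 78.3421

78.3421


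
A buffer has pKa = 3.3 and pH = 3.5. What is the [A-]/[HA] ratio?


[A-]/[HA] = 10^(pH - pKa)
= 10^(3.5 - 3.3)
= 1.5849

1.5849


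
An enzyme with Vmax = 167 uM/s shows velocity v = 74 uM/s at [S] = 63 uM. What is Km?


Km = [S] * (Vmax - v) / v
Km = 63 * (167 - 74) / 74
Km = 79.1757 uM

79.1757 uM


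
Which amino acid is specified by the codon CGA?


Standard genetic code lookup.
Codon CGA -> Arg

Arg


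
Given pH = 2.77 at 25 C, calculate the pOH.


pOH = 14 - pH
pOH = 14 - 2.77
pOH = 11.23

11.23


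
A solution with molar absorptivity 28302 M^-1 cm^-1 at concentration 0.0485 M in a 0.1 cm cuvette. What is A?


A = epsilon * c * l
A = 28302 * 0.0485 * 0.1
A = 137.2647

137.2647


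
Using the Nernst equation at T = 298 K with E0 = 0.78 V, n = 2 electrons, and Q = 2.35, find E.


E = E0 - (RT/nF) * ln(Q)
E = 0.78 - (8.314 * 298 / (2 * 96485)) * ln(2.35)
E = 0.769 V

0.769 V


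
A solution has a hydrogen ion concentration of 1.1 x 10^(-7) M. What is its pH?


pH = -log10([H+])
pH = -log10(1.1 x 10^(-7))
pH = 6.9586

6.9586


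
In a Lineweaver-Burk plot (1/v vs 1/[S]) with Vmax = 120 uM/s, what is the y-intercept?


y-intercept = 1/Vmax
= 1/120
= 0.0083 s/uM

0.0083 s/uM


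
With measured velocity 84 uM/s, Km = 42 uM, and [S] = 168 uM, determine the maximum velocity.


Vmax = v * (Km + [S]) / [S]
Vmax = 84 * (42 + 168) / 168
Vmax = 105.0 uM/s

105.0 uM/s


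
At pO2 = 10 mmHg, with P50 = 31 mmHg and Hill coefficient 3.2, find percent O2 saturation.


Y = pO2^n / (P50^n + pO2^n)
Y = 10^3.2 / (31^3.2 + 10^3.2)
Y = 2.61%

2.61%


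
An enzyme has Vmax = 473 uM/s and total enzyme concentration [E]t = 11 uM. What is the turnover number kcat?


kcat = Vmax / [E]t
kcat = 473 / 11
kcat = 43.0 s^-1

43.0 s^-1


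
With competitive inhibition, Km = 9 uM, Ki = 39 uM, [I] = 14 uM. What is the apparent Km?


Km_app = Km * (1 + [I]/Ki)
Km_app = 9 * (1 + 14/39)
Km_app = 12.2308 uM

12.2308 uM


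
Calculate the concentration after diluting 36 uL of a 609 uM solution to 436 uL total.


C2 = C1 * V1 / V2
C2 = 609 * 36 / 436
C2 = 50.2844 uM

50.2844 uM


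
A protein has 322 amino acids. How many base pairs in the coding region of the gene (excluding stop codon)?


Each amino acid = 1 codon = 3 bp
bp = 322 * 3 = 966 bp

966 bp


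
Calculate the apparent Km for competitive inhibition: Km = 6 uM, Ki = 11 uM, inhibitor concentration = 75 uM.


Km_app = Km * (1 + [I]/Ki)
Km_app = 6 * (1 + 75/11)
Km_app = 46.9091 uM

46.9091 uM


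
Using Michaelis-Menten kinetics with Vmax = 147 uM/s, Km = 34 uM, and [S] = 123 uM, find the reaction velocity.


v = Vmax * [S] / (Km + [S])
v = 147 * 123 / (34 + 123)
v = 115.1656 uM/s

115.1656 uM/s


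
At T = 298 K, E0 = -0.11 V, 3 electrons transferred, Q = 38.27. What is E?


E = E0 - (RT/nF) * ln(Q)
E = -0.11 - (8.314 * 298 / (3 * 96485)) * ln(38.27)
E = -0.1412 V

-0.1412 V


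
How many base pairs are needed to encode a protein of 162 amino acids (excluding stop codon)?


Each amino acid = 1 codon = 3 bp
bp = 162 * 3 = 486 bp

486 bp


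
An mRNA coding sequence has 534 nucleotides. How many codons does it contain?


codons = nucleotides / 3
codons = 534 / 3 = 178

178


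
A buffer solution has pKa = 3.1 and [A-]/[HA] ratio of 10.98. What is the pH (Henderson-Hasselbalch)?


pH = pKa + log10([A-]/[HA])
pH = 3.1 + log10(10.98)
pH = 4.1406

4.1406


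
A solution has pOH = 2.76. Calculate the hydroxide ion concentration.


[OH-] = 10^(-pOH)
[OH-] = 10^(-2.76)
[OH-] = 0.0017 M

0.0017 M


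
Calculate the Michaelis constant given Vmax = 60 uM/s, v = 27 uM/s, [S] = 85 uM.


Km = [S] * (Vmax - v) / v
Km = 85 * (60 - 27) / 27
Km = 103.8889 uM

103.8889 uM


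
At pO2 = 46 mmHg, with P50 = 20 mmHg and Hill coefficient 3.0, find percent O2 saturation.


Y = pO2^n / (P50^n + pO2^n)
Y = 46^3.0 / (20^3.0 + 46^3.0)
Y = 92.41%

92.41%


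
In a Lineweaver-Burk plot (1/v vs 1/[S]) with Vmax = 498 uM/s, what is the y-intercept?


y-intercept = 1/Vmax
= 1/498
= 0.002 s/uM

0.002 s/uM


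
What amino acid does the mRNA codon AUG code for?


Standard genetic code lookup.
Codon AUG -> Met (start)

Met (start)


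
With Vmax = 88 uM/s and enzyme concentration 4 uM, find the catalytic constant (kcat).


kcat = Vmax / [E]t
kcat = 88 / 4
kcat = 22.0 s^-1

22.0 s^-1


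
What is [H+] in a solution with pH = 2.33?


[H+] = 10^(-pH)
[H+] = 10^(-2.33)
[H+] = 0.0047 M

0.0047 M


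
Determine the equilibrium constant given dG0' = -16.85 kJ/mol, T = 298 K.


Keq = exp(-dG0 * 1000 / (R * T))
Keq = exp(-(-16.85) * 1000 / (8.314 * 298))
Keq = 898.7575

898.7575


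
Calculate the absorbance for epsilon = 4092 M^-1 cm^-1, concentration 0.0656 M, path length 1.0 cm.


A = epsilon * c * l
A = 4092 * 0.0656 * 1.0
A = 268.4352

268.4352


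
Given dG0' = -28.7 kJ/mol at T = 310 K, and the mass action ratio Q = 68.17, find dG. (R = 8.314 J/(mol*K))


dG = dG0' + RT * ln(Q) / 1000
dG = -28.7 + 8.314 * 310 * ln(68.17) / 1000
dG = -17.8185 kJ/mol

-17.8185 kJ/mol


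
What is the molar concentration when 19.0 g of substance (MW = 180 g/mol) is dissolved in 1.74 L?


C = (mass / MW) / volume
C = (19.0 / 180) / 1.74
C = 0.0607 M

0.0607 M


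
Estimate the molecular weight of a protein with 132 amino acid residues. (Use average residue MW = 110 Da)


MW = n_residues * 110 Da
MW = 132 * 110
MW = 14520 Da

14520 Da


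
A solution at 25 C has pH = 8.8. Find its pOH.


pOH = 14 - pH
pOH = 14 - 8.8
pOH = 5.2

5.2


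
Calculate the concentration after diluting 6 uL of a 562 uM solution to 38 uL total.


C2 = C1 * V1 / V2
C2 = 562 * 6 / 38
C2 = 88.7368 uM

88.7368 uM


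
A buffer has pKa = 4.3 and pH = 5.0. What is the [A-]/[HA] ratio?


[A-]/[HA] = 10^(pH - pKa)
= 10^(5.0 - 4.3)
= 5.0119

5.0119


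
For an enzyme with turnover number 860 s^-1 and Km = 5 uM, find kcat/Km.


Catalytic efficiency = kcat / Km
= 860 / 5
= 172.0 uM^-1*s^-1

172.0 uM^-1*s^-1


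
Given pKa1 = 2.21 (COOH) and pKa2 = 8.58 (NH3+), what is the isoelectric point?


pI = (pKa1 + pKa2) / 2
pI = (2.21 + 8.58) / 2
pI = 5.395

5.395


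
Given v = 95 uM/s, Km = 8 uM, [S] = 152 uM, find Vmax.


Vmax = v * (Km + [S]) / [S]
Vmax = 95 * (8 + 152) / 152
Vmax = 100.0 uM/s

100.0 uM/s


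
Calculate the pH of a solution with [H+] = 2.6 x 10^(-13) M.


pH = -log10([H+])
pH = -log10(2.6 x 10^(-13))
pH = 12.585

12.585


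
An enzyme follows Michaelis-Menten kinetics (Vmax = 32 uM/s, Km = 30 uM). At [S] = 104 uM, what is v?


v = Vmax * [S] / (Km + [S])
v = 32 * 104 / (30 + 104)
v = 24.8358 uM/s

24.8358 uM/s


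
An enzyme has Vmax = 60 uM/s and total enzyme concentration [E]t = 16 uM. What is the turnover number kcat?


kcat = Vmax / [E]t
kcat = 60 / 16
kcat = 3.75 s^-1

3.75 s^-1


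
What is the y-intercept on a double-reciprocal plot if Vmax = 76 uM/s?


y-intercept = 1/Vmax
= 1/76
= 0.0132 s/uM

0.0132 s/uM


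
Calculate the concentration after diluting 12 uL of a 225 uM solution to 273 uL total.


C2 = C1 * V1 / V2
C2 = 225 * 12 / 273
C2 = 9.8901 uM

9.8901 uM


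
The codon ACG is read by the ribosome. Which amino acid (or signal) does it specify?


Standard genetic code lookup.
Codon ACG -> Thr

Thr


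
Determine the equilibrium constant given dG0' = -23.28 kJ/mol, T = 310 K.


Keq = exp(-dG0 * 1000 / (R * T))
Keq = exp(-(-23.28) * 1000 / (8.314 * 310))
Keq = 8371.3334

8371.3334


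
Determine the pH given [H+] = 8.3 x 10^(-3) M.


pH = -log10([H+])
pH = -log10(8.3 x 10^(-3))
pH = 2.0809

2.0809


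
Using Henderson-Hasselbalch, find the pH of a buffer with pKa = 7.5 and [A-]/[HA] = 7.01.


pH = pKa + log10([A-]/[HA])
pH = 7.5 + log10(7.01)
pH = 8.3457

8.3457


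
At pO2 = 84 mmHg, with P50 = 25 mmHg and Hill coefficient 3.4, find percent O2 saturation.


Y = pO2^n / (P50^n + pO2^n)
Y = 84^3.4 / (25^3.4 + 84^3.4)
Y = 98.4%

98.4%


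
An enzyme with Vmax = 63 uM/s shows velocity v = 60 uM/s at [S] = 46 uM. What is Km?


Km = [S] * (Vmax - v) / v
Km = 46 * (63 - 60) / 60
Km = 2.3 uM

2.3 uM


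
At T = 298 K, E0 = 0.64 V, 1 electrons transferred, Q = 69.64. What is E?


E = E0 - (RT/nF) * ln(Q)
E = 0.64 - (8.314 * 298 / (1 * 96485)) * ln(69.64)
E = 0.531 V

0.531 V


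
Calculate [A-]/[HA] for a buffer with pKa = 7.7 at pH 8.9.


[A-]/[HA] = 10^(pH - pKa)
= 10^(8.9 - 7.7)
= 15.8489

15.8489


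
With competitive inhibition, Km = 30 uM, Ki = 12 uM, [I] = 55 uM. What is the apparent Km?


Km_app = Km * (1 + [I]/Ki)
Km_app = 30 * (1 + 55/12)
Km_app = 167.5 uM

167.5 uM


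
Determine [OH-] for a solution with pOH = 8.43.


[OH-] = 10^(-pOH)
[OH-] = 10^(-8.43)
[OH-] = 3.715e-09 M

3.715e-09 M


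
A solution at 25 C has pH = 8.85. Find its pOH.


pOH = 14 - pH
pOH = 14 - 8.85
pOH = 5.15

5.15


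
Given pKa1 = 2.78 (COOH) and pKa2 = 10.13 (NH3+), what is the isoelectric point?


pI = (pKa1 + pKa2) / 2
pI = (2.78 + 10.13) / 2
pI = 6.455

6.455


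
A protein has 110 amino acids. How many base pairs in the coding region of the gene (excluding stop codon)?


Each amino acid = 1 codon = 3 bp
bp = 110 * 3 = 330 bp

330 bp


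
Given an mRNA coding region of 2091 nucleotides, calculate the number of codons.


codons = nucleotides / 3
codons = 2091 / 3 = 697

697


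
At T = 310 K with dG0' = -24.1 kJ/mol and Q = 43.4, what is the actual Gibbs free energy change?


dG = dG0' + RT * ln(Q) / 1000
dG = -24.1 + 8.314 * 310 * ln(43.4) / 1000
dG = -14.3822 kJ/mol

-14.3822 kJ/mol


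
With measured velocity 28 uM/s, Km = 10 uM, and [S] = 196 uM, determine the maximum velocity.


Vmax = v * (Km + [S]) / [S]
Vmax = 28 * (10 + 196) / 196
Vmax = 29.4286 uM/s

29.4286 uM/s


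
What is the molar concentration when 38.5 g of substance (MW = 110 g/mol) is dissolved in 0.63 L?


C = (mass / MW) / volume
C = (38.5 / 110) / 0.63
C = 0.5556 M

0.5556 M


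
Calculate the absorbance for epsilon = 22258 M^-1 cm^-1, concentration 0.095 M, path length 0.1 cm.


A = epsilon * c * l
A = 22258 * 0.095 * 0.1
A = 211.451

211.451


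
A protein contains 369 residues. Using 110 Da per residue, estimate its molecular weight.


MW = n_residues * 110 Da
MW = 369 * 110
MW = 40590 Da

40590 Da


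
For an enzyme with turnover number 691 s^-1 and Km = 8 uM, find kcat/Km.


Catalytic efficiency = kcat / Km
= 691 / 8
= 86.375 uM^-1*s^-1

86.375 uM^-1*s^-1


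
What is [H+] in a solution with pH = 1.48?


[H+] = 10^(-pH)
[H+] = 10^(-1.48)
[H+] = 0.0331 M

0.0331 M


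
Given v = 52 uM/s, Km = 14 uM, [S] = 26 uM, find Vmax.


Vmax = v * (Km + [S]) / [S]
Vmax = 52 * (14 + 26) / 26
Vmax = 80.0 uM/s

80.0 uM/s


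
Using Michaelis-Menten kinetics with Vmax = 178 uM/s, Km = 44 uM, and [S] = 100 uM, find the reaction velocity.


v = Vmax * [S] / (Km + [S])
v = 178 * 100 / (44 + 100)
v = 123.6111 uM/s

123.6111 uM/s


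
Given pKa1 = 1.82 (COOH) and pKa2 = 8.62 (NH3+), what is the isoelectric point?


pI = (pKa1 + pKa2) / 2
pI = (1.82 + 8.62) / 2
pI = 5.22

5.22


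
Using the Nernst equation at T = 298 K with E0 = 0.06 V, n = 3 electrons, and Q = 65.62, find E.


E = E0 - (RT/nF) * ln(Q)
E = 0.06 - (8.314 * 298 / (3 * 96485)) * ln(65.62)
E = 0.0242 V

0.0242 V


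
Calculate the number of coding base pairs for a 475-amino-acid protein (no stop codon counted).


Each amino acid = 1 codon = 3 bp
bp = 475 * 3 = 1425 bp

1425 bp


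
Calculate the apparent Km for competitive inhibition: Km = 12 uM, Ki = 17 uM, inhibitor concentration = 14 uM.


Km_app = Km * (1 + [I]/Ki)
Km_app = 12 * (1 + 14/17)
Km_app = 21.8824 uM

21.8824 uM


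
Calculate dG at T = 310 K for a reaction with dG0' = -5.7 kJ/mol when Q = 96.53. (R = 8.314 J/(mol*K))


dG = dG0' + RT * ln(Q) / 1000
dG = -5.7 + 8.314 * 310 * ln(96.53) / 1000
dG = 6.0781 kJ/mol

6.0781 kJ/mol


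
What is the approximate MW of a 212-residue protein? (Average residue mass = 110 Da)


MW = n_residues * 110 Da
MW = 212 * 110
MW = 23320 Da

23320 Da


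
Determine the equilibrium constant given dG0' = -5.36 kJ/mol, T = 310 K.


Keq = exp(-dG0 * 1000 / (R * T))
Keq = exp(-(-5.36) * 1000 / (8.314 * 310))
Keq = 8.0018

8.0018


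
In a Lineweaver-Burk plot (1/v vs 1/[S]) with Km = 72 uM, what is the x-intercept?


x-intercept = -1/Km
= -1/72
= -0.0139 1/uM

-0.0139 1/uM


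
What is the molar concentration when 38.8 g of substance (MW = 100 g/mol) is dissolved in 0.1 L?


C = (mass / MW) / volume
C = (38.8 / 100) / 0.1
C = 3.88 M

3.88 M


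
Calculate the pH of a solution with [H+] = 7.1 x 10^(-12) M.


pH = -log10([H+])
pH = -log10(7.1 x 10^(-12))
pH = 11.1487

11.1487


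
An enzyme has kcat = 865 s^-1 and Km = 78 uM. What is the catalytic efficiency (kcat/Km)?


Catalytic efficiency = kcat / Km
= 865 / 78
= 11.0897 uM^-1*s^-1

11.0897 uM^-1*s^-1


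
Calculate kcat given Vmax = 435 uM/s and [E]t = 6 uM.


kcat = Vmax / [E]t
kcat = 435 / 6
kcat = 72.5 s^-1

72.5 s^-1


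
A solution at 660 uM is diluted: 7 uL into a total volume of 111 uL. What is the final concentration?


C2 = C1 * V1 / V2
C2 = 660 * 7 / 111
C2 = 41.6216 uM

41.6216 uM


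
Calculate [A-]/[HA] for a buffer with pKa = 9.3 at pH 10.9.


[A-]/[HA] = 10^(pH - pKa)
= 10^(10.9 - 9.3)
= 39.8107

39.8107


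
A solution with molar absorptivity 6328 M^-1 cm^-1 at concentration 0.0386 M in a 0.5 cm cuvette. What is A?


A = epsilon * c * l
A = 6328 * 0.0386 * 0.5
A = 122.1304

122.1304


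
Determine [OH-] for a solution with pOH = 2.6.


[OH-] = 10^(-pOH)
[OH-] = 10^(-2.6)
[OH-] = 0.0025 M

0.0025 M


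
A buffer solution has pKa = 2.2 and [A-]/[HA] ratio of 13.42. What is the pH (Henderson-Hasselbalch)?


pH = pKa + log10([A-]/[HA])
pH = 2.2 + log10(13.42)
pH = 3.3278

3.3278


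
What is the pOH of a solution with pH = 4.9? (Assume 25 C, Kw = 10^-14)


pOH = 14 - pH
pOH = 14 - 4.9
pOH = 9.1

9.1


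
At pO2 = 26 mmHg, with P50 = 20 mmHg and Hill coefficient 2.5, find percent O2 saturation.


Y = pO2^n / (P50^n + pO2^n)
Y = 26^2.5 / (20^2.5 + 26^2.5)
Y = 65.83%

65.83%


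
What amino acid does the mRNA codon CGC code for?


Standard genetic code lookup.
Codon CGC -> Arg

Arg


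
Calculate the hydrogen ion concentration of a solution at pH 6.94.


[H+] = 10^(-pH)
[H+] = 10^(-6.94)
[H+] = 1.148e-07 M

1.148e-07 M


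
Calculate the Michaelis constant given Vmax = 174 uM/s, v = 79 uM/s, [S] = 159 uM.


Km = [S] * (Vmax - v) / v
Km = 159 * (174 - 79) / 79
Km = 191.2025 uM

191.2025 uM


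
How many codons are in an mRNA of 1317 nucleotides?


codons = nucleotides / 3
codons = 1317 / 3 = 439

439


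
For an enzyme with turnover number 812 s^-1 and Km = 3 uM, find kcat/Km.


Catalytic efficiency = kcat / Km
= 812 / 3
= 270.6667 uM^-1*s^-1

270.6667 uM^-1*s^-1


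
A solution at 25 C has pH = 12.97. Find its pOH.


pOH = 14 - pH
pOH = 14 - 12.97
pOH = 1.03

1.03


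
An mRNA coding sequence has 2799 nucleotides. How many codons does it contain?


codons = nucleotides / 3
codons = 2799 / 3 = 933

933


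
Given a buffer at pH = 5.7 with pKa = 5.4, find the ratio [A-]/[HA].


[A-]/[HA] = 10^(pH - pKa)
= 10^(5.7 - 5.4)
= 1.9953

1.9953


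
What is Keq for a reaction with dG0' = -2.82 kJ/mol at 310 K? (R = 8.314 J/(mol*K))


Keq = exp(-dG0 * 1000 / (R * T))
Keq = exp(-(-2.82) * 1000 / (8.314 * 310))
Keq = 2.9866

2.9866


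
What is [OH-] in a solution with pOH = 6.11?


[OH-] = 10^(-pOH)
[OH-] = 10^(-6.11)
[OH-] = 7.762e-07 M

7.762e-07 M


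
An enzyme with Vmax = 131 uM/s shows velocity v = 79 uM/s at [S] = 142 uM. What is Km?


Km = [S] * (Vmax - v) / v
Km = 142 * (131 - 79) / 79
Km = 93.4684 uM

93.4684 uM


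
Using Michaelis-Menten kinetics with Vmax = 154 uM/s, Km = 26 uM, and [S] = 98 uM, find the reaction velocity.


v = Vmax * [S] / (Km + [S])
v = 154 * 98 / (26 + 98)
v = 121.7097 uM/s

121.7097 uM/s


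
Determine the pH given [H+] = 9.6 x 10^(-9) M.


pH = -log10([H+])
pH = -log10(9.6 x 10^(-9))
pH = 8.0177

8.0177


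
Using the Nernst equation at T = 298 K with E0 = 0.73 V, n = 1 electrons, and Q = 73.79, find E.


E = E0 - (RT/nF) * ln(Q)
E = 0.73 - (8.314 * 298 / (1 * 96485)) * ln(73.79)
E = 0.6196 V

0.6196 V


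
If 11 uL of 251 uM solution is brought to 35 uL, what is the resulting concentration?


C2 = C1 * V1 / V2
C2 = 251 * 11 / 35
C2 = 78.8857 uM

78.8857 uM


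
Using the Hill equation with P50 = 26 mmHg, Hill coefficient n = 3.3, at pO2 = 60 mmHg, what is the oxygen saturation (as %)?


Y = pO2^n / (P50^n + pO2^n)
Y = 60^3.3 / (26^3.3 + 60^3.3)
Y = 94.05%

94.05%


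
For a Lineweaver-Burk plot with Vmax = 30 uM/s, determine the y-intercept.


y-intercept = 1/Vmax
= 1/30
= 0.0333 s/uM

0.0333 s/uM


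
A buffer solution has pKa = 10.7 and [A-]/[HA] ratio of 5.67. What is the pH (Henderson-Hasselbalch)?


pH = pKa + log10([A-]/[HA])
pH = 10.7 + log10(5.67)
pH = 11.4536

11.4536


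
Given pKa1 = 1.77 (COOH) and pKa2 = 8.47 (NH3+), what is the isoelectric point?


pI = (pKa1 + pKa2) / 2
pI = (1.77 + 8.47) / 2
pI = 5.12

5.12


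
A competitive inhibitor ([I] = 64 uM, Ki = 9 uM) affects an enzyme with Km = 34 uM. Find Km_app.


Km_app = Km * (1 + [I]/Ki)
Km_app = 34 * (1 + 64/9)
Km_app = 275.7778 uM

275.7778 uM


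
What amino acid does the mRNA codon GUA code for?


Standard genetic code lookup.
Codon GUA -> Val

Val


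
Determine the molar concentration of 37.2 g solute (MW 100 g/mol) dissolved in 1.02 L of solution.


C = (mass / MW) / volume
C = (37.2 / 100) / 1.02
C = 0.3647 M

0.3647 M


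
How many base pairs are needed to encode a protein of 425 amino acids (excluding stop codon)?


Each amino acid = 1 codon = 3 bp
bp = 425 * 3 = 1275 bp

1275 bp


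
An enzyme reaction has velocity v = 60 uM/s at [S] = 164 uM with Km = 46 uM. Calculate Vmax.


Vmax = v * (Km + [S]) / [S]
Vmax = 60 * (46 + 164) / 164
Vmax = 76.8293 uM/s

76.8293 uM/s


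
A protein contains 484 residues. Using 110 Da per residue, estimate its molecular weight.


MW = n_residues * 110 Da
MW = 484 * 110
MW = 53240 Da

53240 Da


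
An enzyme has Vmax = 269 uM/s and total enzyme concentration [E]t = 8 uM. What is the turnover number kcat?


kcat = Vmax / [E]t
kcat = 269 / 8
kcat = 33.625 s^-1

33.625 s^-1


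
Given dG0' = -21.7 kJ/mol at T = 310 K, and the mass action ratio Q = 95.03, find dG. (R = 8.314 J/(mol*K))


dG = dG0' + RT * ln(Q) / 1000
dG = -21.7 + 8.314 * 310 * ln(95.03) / 1000
dG = -9.9623 kJ/mol

-9.9623 kJ/mol
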